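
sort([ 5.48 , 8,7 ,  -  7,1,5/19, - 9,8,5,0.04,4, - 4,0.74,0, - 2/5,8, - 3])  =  [ - 9, - 7,- 4, - 3, - 2/5, 0,0.04,5/19 , 0.74,1 , 4,5,5.48, 7, 8, 8,8 ]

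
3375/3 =1125 = 1125.00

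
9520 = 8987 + 533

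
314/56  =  5 + 17/28 = 5.61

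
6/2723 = 6/2723  =  0.00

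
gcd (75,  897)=3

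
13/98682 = 13/98682 = 0.00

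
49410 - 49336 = 74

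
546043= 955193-409150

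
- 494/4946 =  - 247/2473 = - 0.10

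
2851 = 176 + 2675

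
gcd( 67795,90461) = 7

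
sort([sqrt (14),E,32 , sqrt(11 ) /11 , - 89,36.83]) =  [ -89,  sqrt( 11) /11, E , sqrt(14), 32 , 36.83 ]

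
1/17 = 1/17 = 0.06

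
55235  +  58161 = 113396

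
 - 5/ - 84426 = 5/84426 = 0.00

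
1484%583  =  318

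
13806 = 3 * 4602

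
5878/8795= 5878/8795 = 0.67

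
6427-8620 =-2193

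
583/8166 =583/8166  =  0.07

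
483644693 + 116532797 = 600177490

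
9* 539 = 4851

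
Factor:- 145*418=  - 60610 = - 2^1*5^1 *11^1*19^1 * 29^1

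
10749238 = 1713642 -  - 9035596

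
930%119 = 97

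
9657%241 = 17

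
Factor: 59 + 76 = 135= 3^3*5^1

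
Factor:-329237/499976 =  -2^( - 3)*29^1 * 11353^1 * 62497^( - 1)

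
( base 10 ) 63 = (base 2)111111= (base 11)58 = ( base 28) 27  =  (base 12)53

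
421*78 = 32838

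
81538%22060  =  15358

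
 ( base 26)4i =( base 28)4a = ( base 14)8a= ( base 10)122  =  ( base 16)7A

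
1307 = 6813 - 5506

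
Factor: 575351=7^1 * 82193^1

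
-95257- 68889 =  - 164146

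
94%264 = 94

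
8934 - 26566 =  - 17632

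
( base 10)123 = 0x7b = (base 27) 4f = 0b1111011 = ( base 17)74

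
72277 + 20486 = 92763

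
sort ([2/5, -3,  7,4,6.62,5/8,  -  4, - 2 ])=[  -  4, - 3, - 2,2/5,5/8,4 , 6.62,7]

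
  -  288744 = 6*(-48124)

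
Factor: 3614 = 2^1*13^1*139^1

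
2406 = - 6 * ( - 401)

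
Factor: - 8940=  - 2^2*3^1*5^1*149^1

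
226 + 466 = 692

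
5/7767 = 5/7767  =  0.00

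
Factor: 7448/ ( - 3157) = -2^3*7^1*11^( - 1)*19^1*41^( - 1) = - 1064/451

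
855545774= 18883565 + 836662209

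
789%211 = 156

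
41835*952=39826920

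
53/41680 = 53/41680 = 0.00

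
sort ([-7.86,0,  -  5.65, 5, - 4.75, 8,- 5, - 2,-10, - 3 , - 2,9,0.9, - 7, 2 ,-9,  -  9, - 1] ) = [ - 10, - 9, - 9, - 7.86, - 7, - 5.65,  -  5, - 4.75, - 3, - 2, - 2,-1,0,0.9 , 2, 5,  8,9 ]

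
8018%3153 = 1712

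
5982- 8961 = -2979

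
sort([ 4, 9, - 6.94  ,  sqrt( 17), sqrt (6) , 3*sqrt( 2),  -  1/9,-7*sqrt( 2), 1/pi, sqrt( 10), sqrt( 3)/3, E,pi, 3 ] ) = [ - 7*sqrt(2), - 6.94, -1/9,1/pi,sqrt(3) /3,  sqrt ( 6), E, 3, pi , sqrt( 10 ),  4, sqrt (17), 3*sqrt( 2),9]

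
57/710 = 57/710 = 0.08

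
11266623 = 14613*771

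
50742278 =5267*9634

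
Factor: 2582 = 2^1*1291^1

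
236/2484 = 59/621 = 0.10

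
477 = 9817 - 9340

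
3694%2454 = 1240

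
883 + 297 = 1180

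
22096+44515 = 66611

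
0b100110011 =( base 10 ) 307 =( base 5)2212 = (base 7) 616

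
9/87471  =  1/9719 = 0.00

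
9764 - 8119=1645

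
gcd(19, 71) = 1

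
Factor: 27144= 2^3*3^2*13^1*29^1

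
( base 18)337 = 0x409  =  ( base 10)1033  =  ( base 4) 100021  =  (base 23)1LL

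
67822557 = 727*93291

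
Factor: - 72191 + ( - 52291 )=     -  124482= - 2^1 * 3^1 * 20747^1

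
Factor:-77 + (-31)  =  -2^2*3^3 = -108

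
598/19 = 31+9/19= 31.47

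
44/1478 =22/739 = 0.03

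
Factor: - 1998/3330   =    -  3/5= -  3^1 * 5^( - 1)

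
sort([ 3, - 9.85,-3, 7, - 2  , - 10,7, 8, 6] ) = [ - 10, -9.85, - 3, - 2, 3, 6, 7,  7, 8]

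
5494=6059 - 565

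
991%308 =67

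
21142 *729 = 15412518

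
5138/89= 57+ 65/89 = 57.73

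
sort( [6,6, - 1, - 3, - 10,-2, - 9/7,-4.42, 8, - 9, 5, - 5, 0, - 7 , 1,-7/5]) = [  -  10,-9, - 7,  -  5, - 4.42,-3,- 2,-7/5, - 9/7, - 1, 0, 1,  5, 6, 6,  8]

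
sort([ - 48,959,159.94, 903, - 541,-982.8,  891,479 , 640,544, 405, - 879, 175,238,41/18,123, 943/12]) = [ - 982.8, - 879, - 541,  -  48 , 41/18,943/12,123,159.94,175, 238,405,479,544, 640, 891,903,959 ] 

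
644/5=128+4/5= 128.80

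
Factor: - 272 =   -  2^4 *17^1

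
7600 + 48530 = 56130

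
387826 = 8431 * 46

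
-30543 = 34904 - 65447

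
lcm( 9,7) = 63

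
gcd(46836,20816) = 5204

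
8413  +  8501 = 16914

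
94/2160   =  47/1080 = 0.04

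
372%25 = 22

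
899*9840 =8846160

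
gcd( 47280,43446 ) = 6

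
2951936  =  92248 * 32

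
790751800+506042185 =1296793985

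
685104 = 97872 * 7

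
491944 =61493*8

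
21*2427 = 50967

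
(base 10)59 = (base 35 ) 1o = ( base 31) 1S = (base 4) 323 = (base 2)111011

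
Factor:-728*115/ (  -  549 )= 2^3*3^(-2)*5^1*7^1*13^1*23^1*61^( - 1 ) =83720/549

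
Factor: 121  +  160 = 281 = 281^1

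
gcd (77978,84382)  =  2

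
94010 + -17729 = 76281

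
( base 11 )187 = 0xd8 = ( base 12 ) 160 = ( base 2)11011000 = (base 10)216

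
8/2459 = 8/2459  =  0.00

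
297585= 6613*45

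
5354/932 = 5+347/466 = 5.74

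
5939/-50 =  - 119 + 11/50  =  -118.78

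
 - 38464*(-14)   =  538496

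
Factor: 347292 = 2^2*3^2*11^1*877^1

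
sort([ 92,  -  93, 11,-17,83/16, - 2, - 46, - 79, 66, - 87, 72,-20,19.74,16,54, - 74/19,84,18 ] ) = [ - 93, - 87, - 79, - 46, - 20, - 17, - 74/19,-2,83/16,  11,  16,18,19.74,54,66, 72, 84,  92 ]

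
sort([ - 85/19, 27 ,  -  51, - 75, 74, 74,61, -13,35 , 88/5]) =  [  -  75,-51,-13, - 85/19,88/5,27, 35,61,74,74]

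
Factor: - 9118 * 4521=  -41222478 =-2^1*3^1 * 11^1*47^1*97^1*137^1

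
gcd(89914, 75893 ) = 1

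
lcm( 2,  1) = 2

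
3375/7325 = 135/293 = 0.46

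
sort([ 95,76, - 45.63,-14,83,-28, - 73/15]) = [ - 45.63, - 28,-14, - 73/15, 76, 83,95]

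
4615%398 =237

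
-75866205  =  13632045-89498250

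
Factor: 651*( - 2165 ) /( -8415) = 93961/561  =  3^( - 1)*7^1*11^( - 1)*17^( - 1 )*31^1*433^1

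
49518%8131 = 732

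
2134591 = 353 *6047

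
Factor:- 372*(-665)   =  247380 = 2^2*3^1*5^1*7^1*19^1*31^1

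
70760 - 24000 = 46760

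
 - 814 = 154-968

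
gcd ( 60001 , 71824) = 1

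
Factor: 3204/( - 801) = -4  =  - 2^2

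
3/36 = 1/12= 0.08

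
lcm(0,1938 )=0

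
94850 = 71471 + 23379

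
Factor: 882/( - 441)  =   - 2^1 = - 2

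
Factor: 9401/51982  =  2^( - 1)*17^1*47^( - 1) = 17/94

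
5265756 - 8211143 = - 2945387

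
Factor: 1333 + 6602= 3^1*5^1*23^2= 7935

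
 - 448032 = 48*( - 9334)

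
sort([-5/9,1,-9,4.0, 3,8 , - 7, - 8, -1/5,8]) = [-9, - 8, -7, -5/9, - 1/5 , 1, 3,4.0, 8,8]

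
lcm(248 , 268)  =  16616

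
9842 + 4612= 14454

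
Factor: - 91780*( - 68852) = 6319236560=2^4*5^1*7^1*13^1 * 353^1*2459^1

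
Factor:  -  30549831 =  - 3^1 * 13^1*783329^1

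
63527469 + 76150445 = 139677914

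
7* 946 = 6622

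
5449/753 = 5449/753 = 7.24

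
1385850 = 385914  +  999936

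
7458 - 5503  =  1955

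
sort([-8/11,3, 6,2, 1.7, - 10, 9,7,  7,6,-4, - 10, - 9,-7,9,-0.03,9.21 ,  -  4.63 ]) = [-10,  -  10,-9,-7, - 4.63, - 4, - 8/11, - 0.03,1.7, 2,  3,  6 , 6, 7, 7, 9,  9,9.21]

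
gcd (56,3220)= 28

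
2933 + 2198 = 5131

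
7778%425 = 128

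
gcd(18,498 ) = 6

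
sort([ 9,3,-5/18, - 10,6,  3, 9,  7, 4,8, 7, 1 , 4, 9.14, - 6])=[ - 10, - 6, - 5/18,1, 3,3 , 4, 4, 6, 7, 7, 8, 9,9, 9.14]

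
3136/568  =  392/71=5.52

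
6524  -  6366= 158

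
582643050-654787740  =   - 72144690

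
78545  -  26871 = 51674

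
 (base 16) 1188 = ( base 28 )5k8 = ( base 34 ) 3u0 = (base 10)4488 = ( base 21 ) a3f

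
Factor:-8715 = -3^1 * 5^1*7^1 * 83^1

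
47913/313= 47913/313= 153.08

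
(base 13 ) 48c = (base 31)ph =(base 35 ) mm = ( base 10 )792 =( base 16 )318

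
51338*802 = 41173076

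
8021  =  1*8021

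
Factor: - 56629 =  - 56629^1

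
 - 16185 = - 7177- 9008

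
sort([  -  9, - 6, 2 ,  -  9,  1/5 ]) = [-9, - 9, - 6, 1/5,2 ] 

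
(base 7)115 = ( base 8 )75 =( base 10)61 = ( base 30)21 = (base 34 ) 1r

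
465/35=93/7=13.29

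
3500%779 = 384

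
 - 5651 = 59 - 5710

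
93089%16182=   12179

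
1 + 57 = 58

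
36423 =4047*9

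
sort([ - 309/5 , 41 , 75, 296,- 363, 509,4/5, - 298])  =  [ - 363,-298,- 309/5, 4/5, 41,75, 296, 509]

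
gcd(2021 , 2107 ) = 43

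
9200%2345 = 2165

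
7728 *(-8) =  - 61824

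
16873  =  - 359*( - 47)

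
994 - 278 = 716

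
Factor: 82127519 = 19^1*733^1*5897^1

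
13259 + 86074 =99333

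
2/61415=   2/61415 = 0.00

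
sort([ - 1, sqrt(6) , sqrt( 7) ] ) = [ - 1,sqrt (6), sqrt(7 )]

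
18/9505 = 18/9505 = 0.00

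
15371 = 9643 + 5728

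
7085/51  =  138+47/51 = 138.92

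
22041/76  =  290 + 1/76 = 290.01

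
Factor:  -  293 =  - 293^1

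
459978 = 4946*93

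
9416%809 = 517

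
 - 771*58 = - 44718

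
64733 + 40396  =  105129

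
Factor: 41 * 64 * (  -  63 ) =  - 2^6*3^2 * 7^1*41^1 = - 165312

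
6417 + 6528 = 12945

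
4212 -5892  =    -  1680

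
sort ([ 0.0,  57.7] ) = [0.0,  57.7 ]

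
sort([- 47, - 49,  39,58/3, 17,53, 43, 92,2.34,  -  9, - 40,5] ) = [ - 49, - 47 , - 40, - 9, 2.34,5,  17, 58/3,39,43,  53,  92] 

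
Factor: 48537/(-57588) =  - 16179/19196=- 2^( -2) * 3^1*4799^(-1) * 5393^1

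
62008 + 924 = 62932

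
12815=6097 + 6718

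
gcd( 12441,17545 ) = 319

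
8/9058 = 4/4529 =0.00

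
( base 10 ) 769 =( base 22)1CL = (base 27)11D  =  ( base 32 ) o1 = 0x301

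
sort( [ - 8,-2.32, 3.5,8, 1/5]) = [ - 8, - 2.32 , 1/5, 3.5,8 ] 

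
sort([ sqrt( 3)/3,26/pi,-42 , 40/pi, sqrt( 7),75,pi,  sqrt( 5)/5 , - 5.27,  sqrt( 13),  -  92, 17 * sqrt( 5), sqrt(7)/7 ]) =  [ - 92, - 42, - 5.27,sqrt( 7)/7,sqrt( 5)/5, sqrt( 3 )/3, sqrt( 7) , pi , sqrt(13 )  ,  26/pi, 40/pi,  17*sqrt( 5), 75]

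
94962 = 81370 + 13592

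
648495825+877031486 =1525527311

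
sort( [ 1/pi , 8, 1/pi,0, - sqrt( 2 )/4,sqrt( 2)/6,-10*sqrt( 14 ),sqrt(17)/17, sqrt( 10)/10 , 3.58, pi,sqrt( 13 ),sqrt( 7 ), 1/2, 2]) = [ - 10*sqrt(14 ),-sqrt( 2) /4, 0 , sqrt( 2)/6 , sqrt( 17 )/17 , sqrt( 10 ) /10 , 1/pi, 1/pi,1/2 , 2,sqrt( 7 ), pi , 3.58,sqrt( 13 ),  8]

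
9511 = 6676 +2835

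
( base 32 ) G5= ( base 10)517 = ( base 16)205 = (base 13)30A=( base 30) h7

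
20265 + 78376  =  98641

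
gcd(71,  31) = 1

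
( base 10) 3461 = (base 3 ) 11202012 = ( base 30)3pb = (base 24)605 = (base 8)6605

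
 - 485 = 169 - 654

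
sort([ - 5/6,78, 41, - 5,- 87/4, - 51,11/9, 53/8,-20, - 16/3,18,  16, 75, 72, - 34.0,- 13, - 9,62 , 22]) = [ - 51,-34.0, - 87/4, -20, - 13, - 9 , - 16/3,  -  5, - 5/6,  11/9, 53/8,16,  18,22, 41, 62, 72,75, 78]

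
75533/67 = 75533/67  =  1127.36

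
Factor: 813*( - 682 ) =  - 554466= - 2^1*3^1*11^1*31^1*271^1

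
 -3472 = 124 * ( - 28 )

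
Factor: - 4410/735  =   - 2^1*3^1 = - 6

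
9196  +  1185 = 10381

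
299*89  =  26611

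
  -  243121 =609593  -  852714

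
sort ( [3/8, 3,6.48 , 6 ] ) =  [ 3/8,3, 6,  6.48] 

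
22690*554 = 12570260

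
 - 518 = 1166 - 1684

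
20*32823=656460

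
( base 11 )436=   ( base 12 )377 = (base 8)1013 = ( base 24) lj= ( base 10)523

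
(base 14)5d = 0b1010011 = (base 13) 65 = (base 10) 83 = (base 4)1103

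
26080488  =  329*79272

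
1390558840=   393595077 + 996963763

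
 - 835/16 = - 835/16  =  - 52.19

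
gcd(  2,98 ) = 2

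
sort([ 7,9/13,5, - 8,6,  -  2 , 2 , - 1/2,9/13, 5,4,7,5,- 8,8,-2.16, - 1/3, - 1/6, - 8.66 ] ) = [  -  8.66, - 8, - 8, - 2.16, - 2,  -  1/2,- 1/3,-1/6 , 9/13,  9/13, 2, 4,5,5,5, 6,7,7,8 ]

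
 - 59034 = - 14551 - 44483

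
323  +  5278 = 5601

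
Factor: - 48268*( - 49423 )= 2^2 * 11^2*1097^1*4493^1 = 2385549364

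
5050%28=10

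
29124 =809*36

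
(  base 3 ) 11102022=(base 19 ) 8ha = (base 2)110010010101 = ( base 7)12251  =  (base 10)3221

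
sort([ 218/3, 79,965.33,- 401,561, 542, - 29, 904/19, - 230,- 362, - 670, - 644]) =[ - 670 ,-644, - 401, - 362, - 230, - 29,904/19,  218/3, 79,542, 561,965.33]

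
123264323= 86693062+36571261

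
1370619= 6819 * 201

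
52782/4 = 26391/2 = 13195.50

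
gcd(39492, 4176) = 36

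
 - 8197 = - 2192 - 6005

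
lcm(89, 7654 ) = 7654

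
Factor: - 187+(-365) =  - 2^3 * 3^1*23^1  =  - 552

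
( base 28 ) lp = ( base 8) 1145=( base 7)1534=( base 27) mj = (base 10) 613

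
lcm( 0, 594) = 0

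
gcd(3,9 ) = 3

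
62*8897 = 551614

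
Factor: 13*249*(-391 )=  - 3^1* 13^1*17^1*23^1*83^1 = - 1265667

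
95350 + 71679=167029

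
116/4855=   116/4855 = 0.02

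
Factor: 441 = 3^2*7^2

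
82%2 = 0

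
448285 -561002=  - 112717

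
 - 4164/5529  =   - 1 + 455/1843 = - 0.75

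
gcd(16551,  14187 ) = 3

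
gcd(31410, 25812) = 18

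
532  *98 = 52136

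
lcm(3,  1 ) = 3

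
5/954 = 5/954 = 0.01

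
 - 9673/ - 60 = 9673/60 = 161.22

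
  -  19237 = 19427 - 38664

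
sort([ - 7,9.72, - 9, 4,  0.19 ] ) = [ - 9, - 7,0.19, 4,9.72 ] 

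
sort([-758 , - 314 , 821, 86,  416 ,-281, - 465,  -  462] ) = [ - 758, - 465, - 462, - 314, - 281, 86,416 , 821]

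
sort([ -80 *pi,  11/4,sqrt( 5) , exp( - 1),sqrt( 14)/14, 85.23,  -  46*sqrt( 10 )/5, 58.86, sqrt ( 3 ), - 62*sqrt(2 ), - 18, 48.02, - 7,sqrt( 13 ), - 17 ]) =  [ - 80* pi, - 62*sqrt(2), - 46*sqrt(10)/5, - 18, - 17, - 7,sqrt( 14 )/14, exp( - 1 ),sqrt( 3 ),sqrt( 5) , 11/4, sqrt( 13 ), 48.02 , 58.86, 85.23]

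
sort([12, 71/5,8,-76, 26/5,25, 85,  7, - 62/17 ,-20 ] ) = [-76,  -  20, - 62/17,  26/5 , 7,8,12, 71/5, 25,85]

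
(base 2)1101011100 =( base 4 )31130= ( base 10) 860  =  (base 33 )q2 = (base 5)11420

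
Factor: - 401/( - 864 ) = 2^ ( - 5 )*3^( - 3)*401^1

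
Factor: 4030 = 2^1* 5^1*13^1*31^1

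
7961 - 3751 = 4210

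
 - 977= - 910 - 67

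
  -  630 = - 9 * 70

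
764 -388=376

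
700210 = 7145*98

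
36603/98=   747/2 = 373.50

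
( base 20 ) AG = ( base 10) 216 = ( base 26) 88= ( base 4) 3120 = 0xd8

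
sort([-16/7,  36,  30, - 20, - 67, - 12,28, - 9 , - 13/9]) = [ - 67,-20,-12, - 9,  -  16/7,-13/9, 28,30,36 ]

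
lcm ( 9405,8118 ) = 771210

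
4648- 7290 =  - 2642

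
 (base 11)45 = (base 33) 1G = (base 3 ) 1211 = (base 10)49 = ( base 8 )61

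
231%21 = 0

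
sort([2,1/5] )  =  [ 1/5 , 2 ]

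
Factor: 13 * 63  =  819 = 3^2*7^1 * 13^1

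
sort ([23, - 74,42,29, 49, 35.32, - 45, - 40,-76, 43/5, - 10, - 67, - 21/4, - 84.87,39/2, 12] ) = [ - 84.87, - 76, - 74, - 67 ,-45, - 40 , - 10, - 21/4, 43/5 , 12, 39/2, 23 , 29,35.32 , 42, 49]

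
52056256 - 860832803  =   - 808776547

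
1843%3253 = 1843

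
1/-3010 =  - 1+3009/3010 = - 0.00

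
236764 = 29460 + 207304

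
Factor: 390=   2^1*3^1*5^1*13^1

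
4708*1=4708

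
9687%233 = 134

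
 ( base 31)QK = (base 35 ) nl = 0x33a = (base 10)826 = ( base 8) 1472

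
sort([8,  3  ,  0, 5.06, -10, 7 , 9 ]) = [ - 10,0, 3,5.06, 7, 8,9]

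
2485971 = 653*3807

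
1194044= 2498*478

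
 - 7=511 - 518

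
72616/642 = 113 + 35/321 = 113.11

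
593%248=97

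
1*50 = 50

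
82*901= 73882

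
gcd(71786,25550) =2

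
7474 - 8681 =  - 1207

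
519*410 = 212790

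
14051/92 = 14051/92 = 152.73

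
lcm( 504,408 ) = 8568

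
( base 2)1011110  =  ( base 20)4E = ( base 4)1132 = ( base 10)94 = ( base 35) 2o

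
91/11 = 8 + 3/11= 8.27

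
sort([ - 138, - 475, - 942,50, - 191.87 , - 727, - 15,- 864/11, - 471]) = [ - 942, - 727,- 475  , - 471,-191.87, - 138,  -  864/11, - 15,50]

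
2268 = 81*28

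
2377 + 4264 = 6641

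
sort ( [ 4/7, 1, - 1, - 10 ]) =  [ - 10, - 1, 4/7, 1]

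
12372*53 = 655716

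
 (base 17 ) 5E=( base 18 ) 59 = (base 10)99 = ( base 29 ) 3c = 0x63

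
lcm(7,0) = 0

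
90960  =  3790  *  24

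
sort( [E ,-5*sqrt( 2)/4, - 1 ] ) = [ - 5* sqrt(2) /4,-1,E] 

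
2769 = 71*39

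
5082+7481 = 12563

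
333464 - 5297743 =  - 4964279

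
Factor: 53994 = 2^1*3^1*8999^1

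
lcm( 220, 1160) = 12760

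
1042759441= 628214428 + 414545013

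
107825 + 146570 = 254395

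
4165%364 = 161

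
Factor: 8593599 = 3^1 *7^1  *29^1*103^1*137^1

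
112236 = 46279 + 65957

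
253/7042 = 253/7042   =  0.04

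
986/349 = 2 + 288/349 = 2.83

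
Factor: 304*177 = 2^4 *3^1 * 19^1*59^1 = 53808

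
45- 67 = -22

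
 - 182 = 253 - 435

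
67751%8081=3103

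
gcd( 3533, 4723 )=1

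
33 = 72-39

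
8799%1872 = 1311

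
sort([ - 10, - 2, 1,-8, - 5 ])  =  [ - 10 , - 8,-5, - 2, 1]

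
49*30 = 1470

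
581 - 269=312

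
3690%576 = 234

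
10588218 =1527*6934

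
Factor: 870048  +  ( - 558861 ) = 311187   =  3^1*47^1* 2207^1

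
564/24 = 23+1/2=23.50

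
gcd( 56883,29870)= 1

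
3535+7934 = 11469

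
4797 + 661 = 5458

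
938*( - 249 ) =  - 233562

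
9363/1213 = 7 + 872/1213 = 7.72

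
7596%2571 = 2454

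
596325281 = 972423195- 376097914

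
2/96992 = 1/48496 =0.00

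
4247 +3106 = 7353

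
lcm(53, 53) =53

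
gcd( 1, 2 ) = 1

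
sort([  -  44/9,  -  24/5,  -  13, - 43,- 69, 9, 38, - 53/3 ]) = [ - 69, - 43, - 53/3, - 13, - 44/9, - 24/5, 9,  38 ]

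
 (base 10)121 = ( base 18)6D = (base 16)79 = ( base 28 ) 49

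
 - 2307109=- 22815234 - - 20508125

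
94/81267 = 94/81267= 0.00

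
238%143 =95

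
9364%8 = 4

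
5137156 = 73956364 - 68819208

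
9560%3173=41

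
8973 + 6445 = 15418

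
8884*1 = 8884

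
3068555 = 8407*365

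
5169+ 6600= 11769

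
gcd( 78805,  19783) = 1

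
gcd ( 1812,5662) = 2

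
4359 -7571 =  - 3212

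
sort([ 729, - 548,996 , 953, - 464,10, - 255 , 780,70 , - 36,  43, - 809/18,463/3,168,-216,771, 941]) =[-548, - 464, - 255,  -  216, - 809/18, - 36, 10,43,  70,463/3,168,729, 771, 780,941, 953,  996 ] 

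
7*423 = 2961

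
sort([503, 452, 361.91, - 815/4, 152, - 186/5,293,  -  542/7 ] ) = [ - 815/4,  -  542/7, - 186/5, 152 , 293, 361.91,  452, 503]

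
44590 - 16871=27719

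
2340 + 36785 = 39125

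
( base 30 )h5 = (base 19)182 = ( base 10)515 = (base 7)1334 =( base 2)1000000011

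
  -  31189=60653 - 91842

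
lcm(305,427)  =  2135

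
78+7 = 85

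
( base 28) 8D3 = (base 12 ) 3a13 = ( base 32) 6FF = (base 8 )14757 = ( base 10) 6639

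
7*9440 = 66080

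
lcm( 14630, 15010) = 1155770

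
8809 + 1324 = 10133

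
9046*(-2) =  - 18092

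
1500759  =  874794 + 625965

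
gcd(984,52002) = 6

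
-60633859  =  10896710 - 71530569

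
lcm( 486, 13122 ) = 13122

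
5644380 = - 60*(- 94073) 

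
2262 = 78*29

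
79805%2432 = 1981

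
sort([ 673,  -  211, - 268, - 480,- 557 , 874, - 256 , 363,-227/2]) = [ - 557 ,  -  480, - 268, - 256, - 211, - 227/2,363,  673,  874]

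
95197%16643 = 11982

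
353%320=33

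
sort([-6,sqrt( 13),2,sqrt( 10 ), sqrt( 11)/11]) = [  -  6, sqrt( 11 )/11, 2, sqrt( 10),sqrt( 13)] 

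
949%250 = 199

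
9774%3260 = 3254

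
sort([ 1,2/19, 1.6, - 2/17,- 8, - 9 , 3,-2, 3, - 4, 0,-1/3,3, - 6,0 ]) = [-9,-8, - 6 , - 4, - 2, - 1/3,  -  2/17, 0, 0,  2/19 , 1,1.6, 3,3,3]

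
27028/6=4504  +  2/3 = 4504.67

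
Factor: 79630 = 2^1*5^1*7963^1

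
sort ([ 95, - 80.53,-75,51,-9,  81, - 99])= [ -99, - 80.53, - 75, - 9, 51, 81,  95]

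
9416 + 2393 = 11809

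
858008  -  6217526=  - 5359518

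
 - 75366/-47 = 75366/47=1603.53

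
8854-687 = 8167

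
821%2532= 821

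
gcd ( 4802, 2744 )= 686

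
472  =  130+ 342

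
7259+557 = 7816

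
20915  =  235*89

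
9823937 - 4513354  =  5310583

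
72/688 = 9/86 = 0.10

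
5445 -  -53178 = 58623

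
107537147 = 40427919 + 67109228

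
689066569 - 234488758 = 454577811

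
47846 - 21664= 26182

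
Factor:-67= -67^1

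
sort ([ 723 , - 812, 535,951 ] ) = [ - 812 , 535, 723, 951 ] 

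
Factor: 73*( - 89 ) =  - 6497 = -73^1*89^1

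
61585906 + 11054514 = 72640420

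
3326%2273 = 1053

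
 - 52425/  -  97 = 540  +  45/97=   540.46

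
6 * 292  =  1752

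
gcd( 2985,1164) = 3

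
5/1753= 5/1753 = 0.00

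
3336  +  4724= 8060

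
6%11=6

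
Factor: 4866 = 2^1 * 3^1*811^1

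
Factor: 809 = 809^1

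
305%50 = 5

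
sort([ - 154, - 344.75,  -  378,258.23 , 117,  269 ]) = [ - 378 ,-344.75 , - 154,117, 258.23,269]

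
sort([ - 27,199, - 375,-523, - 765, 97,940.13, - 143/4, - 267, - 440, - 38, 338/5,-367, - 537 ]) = [ - 765, - 537, - 523,-440, - 375, - 367, - 267,  -  38,- 143/4, - 27, 338/5,97,199, 940.13 ] 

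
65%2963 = 65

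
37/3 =37/3 = 12.33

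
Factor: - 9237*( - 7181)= 3^1*43^1*167^1*3079^1 = 66330897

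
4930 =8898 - 3968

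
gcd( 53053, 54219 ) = 583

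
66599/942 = 70+659/942 = 70.70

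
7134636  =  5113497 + 2021139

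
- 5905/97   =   - 5905/97 = -60.88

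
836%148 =96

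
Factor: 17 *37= 17^1*37^1= 629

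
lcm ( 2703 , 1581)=83793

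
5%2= 1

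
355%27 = 4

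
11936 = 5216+6720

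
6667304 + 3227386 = 9894690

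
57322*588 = 33705336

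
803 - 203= 600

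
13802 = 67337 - 53535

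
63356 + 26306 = 89662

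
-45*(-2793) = 125685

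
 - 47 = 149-196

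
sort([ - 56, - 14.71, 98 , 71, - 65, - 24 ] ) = [ - 65, - 56,  -  24, - 14.71 , 71, 98]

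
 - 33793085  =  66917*( - 505 )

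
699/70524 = 233/23508=0.01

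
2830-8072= - 5242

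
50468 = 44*1147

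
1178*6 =7068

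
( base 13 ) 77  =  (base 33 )2w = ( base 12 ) 82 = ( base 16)62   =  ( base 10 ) 98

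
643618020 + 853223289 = 1496841309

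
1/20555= 1/20555 = 0.00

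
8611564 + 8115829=16727393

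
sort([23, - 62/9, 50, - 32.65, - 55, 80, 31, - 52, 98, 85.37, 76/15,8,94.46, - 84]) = [ - 84, - 55,- 52, - 32.65,  -  62/9, 76/15,8,  23, 31,50,  80, 85.37, 94.46, 98] 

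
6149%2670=809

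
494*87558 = 43253652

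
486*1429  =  694494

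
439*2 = 878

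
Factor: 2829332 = 2^2*11^1*64303^1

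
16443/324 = 50 + 3/4 = 50.75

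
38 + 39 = 77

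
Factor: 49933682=2^1*173^1 * 277^1*521^1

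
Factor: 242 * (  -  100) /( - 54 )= 2^2*3^( - 3 )*5^2*11^2 =12100/27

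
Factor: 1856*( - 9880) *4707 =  - 86313576960 = - 2^9*3^2*5^1*13^1*19^1*29^1*523^1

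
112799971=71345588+41454383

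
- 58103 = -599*97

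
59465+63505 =122970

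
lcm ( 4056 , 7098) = 28392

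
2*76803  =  153606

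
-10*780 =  - 7800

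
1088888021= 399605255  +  689282766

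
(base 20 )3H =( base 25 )32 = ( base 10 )77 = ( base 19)41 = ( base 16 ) 4D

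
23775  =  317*75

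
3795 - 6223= -2428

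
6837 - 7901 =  - 1064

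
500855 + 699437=1200292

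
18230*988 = 18011240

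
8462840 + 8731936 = 17194776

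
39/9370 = 39/9370 = 0.00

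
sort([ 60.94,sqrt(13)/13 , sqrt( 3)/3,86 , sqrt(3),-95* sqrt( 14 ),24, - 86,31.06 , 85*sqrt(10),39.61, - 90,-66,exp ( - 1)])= [-95*sqrt(14),- 90, - 86,-66,sqrt(13)/13,exp (- 1),sqrt(3 ) /3, sqrt(3),24,31.06, 39.61 , 60.94, 86,85  *sqrt(10) ] 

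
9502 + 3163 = 12665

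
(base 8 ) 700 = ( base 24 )ig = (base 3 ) 121121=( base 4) 13000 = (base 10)448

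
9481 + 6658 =16139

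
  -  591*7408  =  -4378128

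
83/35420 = 83/35420 = 0.00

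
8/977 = 8/977 = 0.01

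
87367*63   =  5504121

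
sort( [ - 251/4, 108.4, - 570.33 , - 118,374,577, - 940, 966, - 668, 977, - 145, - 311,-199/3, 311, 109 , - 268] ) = [-940, - 668, - 570.33, - 311, - 268, -145, - 118, - 199/3, - 251/4, 108.4,109, 311, 374 , 577, 966 , 977]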